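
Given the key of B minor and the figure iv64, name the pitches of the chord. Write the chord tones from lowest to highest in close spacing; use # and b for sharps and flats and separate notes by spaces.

B E G

The numeral's case and figure indicate a minor triad. In B minor its root, the fourth degree, is E.
That chord is spelled E-G-B.
The figured bass 64 indicates second inversion, placing the fifth (B) in the bass: B-E-G.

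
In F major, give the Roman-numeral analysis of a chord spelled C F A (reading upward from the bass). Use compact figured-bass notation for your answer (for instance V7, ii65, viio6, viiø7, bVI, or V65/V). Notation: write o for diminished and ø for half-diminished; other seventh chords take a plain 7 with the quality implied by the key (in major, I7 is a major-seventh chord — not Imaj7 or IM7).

I64

The pitches F-A-C form a major triad rooted on F.
In F major, F is the tonic; the diatonic major triad there is I.
With C in the bass the chord is in second inversion, so the figured bass is 64.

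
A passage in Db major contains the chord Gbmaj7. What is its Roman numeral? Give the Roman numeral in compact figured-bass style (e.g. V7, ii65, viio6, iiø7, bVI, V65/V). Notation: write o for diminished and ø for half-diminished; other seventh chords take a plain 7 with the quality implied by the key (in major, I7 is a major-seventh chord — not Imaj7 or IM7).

The pitches Gb-Bb-Db-F form a major seventh chord rooted on Gb.
Gb is scale degree 4 in Db major, and a major seventh chord on that degree is written IV7.

IV7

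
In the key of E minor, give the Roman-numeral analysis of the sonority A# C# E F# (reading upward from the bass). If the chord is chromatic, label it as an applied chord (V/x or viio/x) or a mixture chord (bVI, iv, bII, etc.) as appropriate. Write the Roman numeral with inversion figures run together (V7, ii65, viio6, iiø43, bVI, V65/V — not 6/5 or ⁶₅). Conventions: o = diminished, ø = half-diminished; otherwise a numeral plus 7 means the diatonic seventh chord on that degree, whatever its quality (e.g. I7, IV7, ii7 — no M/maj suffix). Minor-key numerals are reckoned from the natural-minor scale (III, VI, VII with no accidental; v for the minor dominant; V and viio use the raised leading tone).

The pitches F#-A#-C#-E form a dominant seventh chord rooted on F#.
F# is not a diatonic chord root with this quality in E minor, but it lies a perfect fifth above B (V), so the chord functions as an applied dominant of V.
With A# in the bass the chord is in first inversion, so the figured bass is 65.

V65/V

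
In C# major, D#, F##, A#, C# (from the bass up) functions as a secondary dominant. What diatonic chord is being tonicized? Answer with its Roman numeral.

V

The chord is a dominant seventh chord on D#.
A dominant resolves down a perfect fifth: D# → G#. In C# major, G# is scale degree 5, i.e. V.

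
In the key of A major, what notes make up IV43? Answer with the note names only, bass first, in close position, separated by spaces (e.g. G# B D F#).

In A major, scale degree 4 is D, and the diatonic chord built there is a major seventh chord.
That chord is spelled D-F#-A-C#.
The figured bass 43 indicates second inversion, placing the fifth (A) in the bass: A-C#-D-F#.

A C# D F#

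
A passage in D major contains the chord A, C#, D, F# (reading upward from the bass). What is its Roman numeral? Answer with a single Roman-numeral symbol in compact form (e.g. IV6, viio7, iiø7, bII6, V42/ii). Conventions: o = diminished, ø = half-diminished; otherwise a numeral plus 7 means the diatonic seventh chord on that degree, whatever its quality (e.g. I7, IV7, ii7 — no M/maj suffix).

I43

Stacked in thirds the chord is D-F#-A-C#: a major seventh chord on D.
In D major, D is the tonic; the diatonic major seventh chord there is I7.
With A in the bass the chord is in second inversion, so the figured bass is 43.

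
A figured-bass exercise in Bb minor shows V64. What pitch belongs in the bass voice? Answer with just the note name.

C

V in Bb minor has root F; the chord is F-A-C.
The figure 64 means second inversion — the fifth is in the bass.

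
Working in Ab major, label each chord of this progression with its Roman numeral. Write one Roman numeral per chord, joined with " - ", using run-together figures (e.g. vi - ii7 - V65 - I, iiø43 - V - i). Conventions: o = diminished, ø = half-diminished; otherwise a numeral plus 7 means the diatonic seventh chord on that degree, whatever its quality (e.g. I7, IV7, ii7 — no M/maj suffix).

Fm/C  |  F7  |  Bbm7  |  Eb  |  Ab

Fm/C: root F is the submediant; minor triad there is vi64.
F7: a dominant seventh chord on F, the applied dominant of ii → V7/ii.
Bbm7: root Bb is the supertonic; minor seventh chord there is ii7.
Eb has root Eb, degree 5 in Ab major, so V.
Ab has root Ab, degree 1 in Ab major, so I.

vi64 - V7/ii - ii7 - V - I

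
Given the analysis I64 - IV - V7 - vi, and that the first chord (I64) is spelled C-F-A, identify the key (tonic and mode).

F major

The chord F/C is a major triad rooted on F; its label is I64.
If F is scale degree 1 and the mode makes that degree carry a major triad, the tonic is F and the mode is major.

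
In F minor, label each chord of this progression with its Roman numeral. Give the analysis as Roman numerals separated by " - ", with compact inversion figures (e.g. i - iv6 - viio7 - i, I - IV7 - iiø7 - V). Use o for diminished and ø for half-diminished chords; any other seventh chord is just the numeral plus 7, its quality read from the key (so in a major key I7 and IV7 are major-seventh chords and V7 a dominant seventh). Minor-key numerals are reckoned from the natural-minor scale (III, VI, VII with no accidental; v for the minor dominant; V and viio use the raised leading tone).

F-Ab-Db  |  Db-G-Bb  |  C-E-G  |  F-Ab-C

VI6 - iio64 - V - i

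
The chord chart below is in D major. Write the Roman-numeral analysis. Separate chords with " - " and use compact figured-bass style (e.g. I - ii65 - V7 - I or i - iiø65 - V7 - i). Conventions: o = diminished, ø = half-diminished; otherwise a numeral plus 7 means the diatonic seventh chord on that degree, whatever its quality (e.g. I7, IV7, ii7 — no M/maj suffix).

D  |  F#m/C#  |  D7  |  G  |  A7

D: root D is the tonic; major triad there is I.
F#m/C# has root F#, degree 3 in D major, so iii64.
D7: chromatic; D is V of IV, so V7/IV.
G has root G, degree 4 in D major, so IV.
A7: root A is the dominant; dominant seventh chord there is V7.

I - iii64 - V7/IV - IV - V7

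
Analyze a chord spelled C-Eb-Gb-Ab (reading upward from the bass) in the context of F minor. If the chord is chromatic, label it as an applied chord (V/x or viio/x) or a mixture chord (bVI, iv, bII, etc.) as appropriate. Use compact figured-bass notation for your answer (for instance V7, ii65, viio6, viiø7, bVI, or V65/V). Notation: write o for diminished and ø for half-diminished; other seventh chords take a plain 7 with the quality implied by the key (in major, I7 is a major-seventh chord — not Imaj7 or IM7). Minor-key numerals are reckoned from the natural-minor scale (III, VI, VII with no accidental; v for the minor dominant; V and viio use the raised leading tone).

The pitches Ab-C-Eb-Gb form a dominant seventh chord rooted on Ab.
Ab is not a diatonic chord root with this quality in F minor, but it lies a perfect fifth above Db (VI), so the chord functions as an applied dominant of VI.
With C in the bass the chord is in first inversion, so the figured bass is 65.

V65/VI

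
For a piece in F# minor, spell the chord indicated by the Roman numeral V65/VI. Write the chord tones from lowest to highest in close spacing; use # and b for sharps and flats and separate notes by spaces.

The slash means an applied dominant: we want the dominant of VI. In F# minor, VI is D major, and its dominant is built on A.
Building a dominant seventh chord on A gives A-C#-E-G.
The figured bass 65 indicates first inversion, placing the third (C#) in the bass: C#-E-G-A.

C# E G A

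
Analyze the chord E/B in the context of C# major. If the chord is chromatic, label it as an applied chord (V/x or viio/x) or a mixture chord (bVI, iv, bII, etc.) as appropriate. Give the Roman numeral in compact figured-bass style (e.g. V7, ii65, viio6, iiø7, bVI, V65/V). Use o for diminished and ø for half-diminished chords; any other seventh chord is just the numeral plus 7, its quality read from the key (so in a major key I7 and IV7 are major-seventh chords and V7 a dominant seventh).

Stacked in thirds the chord is E-G#-B: a major triad on E.
E is the lowered third degree of C# major (diatonic 3 would be E#). This is a major triad on the lowered third degree, borrowed from the parallel minor.
With B in the bass the chord is in second inversion, so the figured bass is 64.

bIII64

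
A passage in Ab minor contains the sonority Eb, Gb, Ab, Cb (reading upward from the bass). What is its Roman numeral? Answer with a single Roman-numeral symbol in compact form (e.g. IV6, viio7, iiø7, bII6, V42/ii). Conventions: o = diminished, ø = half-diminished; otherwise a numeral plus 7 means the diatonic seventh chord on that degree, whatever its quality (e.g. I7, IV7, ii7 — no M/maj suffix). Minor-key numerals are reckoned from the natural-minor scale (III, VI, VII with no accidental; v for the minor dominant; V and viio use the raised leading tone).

The pitches Ab-Cb-Eb-Gb form a minor seventh chord rooted on Ab.
In Ab minor, Ab is the tonic; the diatonic minor seventh chord there is i7.
With Eb in the bass the chord is in second inversion, so the figured bass is 43.

i43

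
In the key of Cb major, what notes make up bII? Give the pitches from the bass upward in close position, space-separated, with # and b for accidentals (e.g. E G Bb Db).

Dbb Fb Abb

Scale degree 2 in Cb major is Db; lowering it a half step gives Dbb. bII is the Neapolitan chord — a major triad on the lowered second degree.
So the chord is Dbb-Fb-Abb.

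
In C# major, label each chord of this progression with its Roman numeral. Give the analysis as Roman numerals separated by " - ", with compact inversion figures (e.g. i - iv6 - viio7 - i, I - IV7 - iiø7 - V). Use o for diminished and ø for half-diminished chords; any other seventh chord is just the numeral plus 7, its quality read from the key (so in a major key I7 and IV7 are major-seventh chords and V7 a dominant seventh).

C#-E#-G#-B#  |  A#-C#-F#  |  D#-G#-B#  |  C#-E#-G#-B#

I7 - IV6 - V64 - I7

C#-E#-G#-B# has root C#, degree 1 in C# major, so I7.
A#-C#-F#: root F# is the subdominant; major triad there is IV6.
D#-G#-B#: root G# is the dominant; major triad there is V64.
C#-E#-G#-B#: root C# is the tonic; major seventh chord there is I7.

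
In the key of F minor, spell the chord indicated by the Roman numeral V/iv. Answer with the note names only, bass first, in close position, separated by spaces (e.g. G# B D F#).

V/iv is a secondary dominant — the dominant triad of iv. iv in F minor is Bb, so the applied chord's root is F, a perfect fifth above.
Building a major triad on F gives F-A-C.

F A C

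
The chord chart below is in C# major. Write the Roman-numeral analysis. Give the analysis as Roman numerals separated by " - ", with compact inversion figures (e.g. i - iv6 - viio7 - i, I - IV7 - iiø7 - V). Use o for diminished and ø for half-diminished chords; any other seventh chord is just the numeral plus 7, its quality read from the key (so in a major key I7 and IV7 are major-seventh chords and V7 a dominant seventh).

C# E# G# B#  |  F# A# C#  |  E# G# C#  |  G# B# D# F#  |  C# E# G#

I7 - IV - I6 - V7 - I

C#-E#-G#-B# has root C#, degree 1 in C# major, so I7.
F#-A#-C#: major triad on F# = scale degree 4 → IV.
E#-G#-C# has root C#, degree 1 in C# major, so I6.
G#-B#-D#-F#: dominant seventh chord on G# = scale degree 5 → V7.
C#-E#-G#: root C# is the tonic; major triad there is I.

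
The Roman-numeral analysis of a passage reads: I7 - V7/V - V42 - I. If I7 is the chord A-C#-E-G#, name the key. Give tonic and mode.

A major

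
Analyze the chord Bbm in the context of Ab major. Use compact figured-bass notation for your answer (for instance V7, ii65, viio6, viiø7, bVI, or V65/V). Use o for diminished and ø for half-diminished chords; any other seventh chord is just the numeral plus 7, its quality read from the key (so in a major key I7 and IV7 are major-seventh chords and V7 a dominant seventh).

ii

The pitches Bb-Db-F form a minor triad rooted on Bb.
Bb is scale degree 2 in Ab major, and a minor triad on that degree is written ii.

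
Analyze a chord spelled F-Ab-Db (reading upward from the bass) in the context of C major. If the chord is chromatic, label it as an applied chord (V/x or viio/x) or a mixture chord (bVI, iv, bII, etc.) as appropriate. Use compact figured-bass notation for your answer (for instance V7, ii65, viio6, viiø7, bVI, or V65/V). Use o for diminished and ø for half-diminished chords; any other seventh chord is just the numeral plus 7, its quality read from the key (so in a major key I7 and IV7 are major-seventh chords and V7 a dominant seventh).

Stacked in thirds the chord is Db-F-Ab: a major triad on Db.
Db is the lowered second degree of C major (diatonic 2 would be D). This is the Neapolitan sixth — a major triad on the lowered second degree, here in its customary first inversion.
With F in the bass the chord is in first inversion, so the figured bass is 6.

bII6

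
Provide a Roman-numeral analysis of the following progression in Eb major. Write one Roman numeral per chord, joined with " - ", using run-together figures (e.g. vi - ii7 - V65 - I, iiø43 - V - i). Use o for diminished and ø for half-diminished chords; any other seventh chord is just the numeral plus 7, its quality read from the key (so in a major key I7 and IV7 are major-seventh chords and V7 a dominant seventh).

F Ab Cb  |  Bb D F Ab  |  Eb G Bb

iio - V7 - I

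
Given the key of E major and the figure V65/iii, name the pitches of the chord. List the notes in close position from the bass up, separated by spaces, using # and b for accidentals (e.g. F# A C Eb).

V65/iii is a secondary dominant — the dominant seventh of iii. iii in E major is G#, so the applied chord's root is D#, a perfect fifth above.
Building a dominant seventh chord on D# gives D#-F##-A#-C#.
With the 65 figure the chord is in first inversion; from the bass F## upward in close position it reads F##-A#-C#-D#.

F## A# C# D#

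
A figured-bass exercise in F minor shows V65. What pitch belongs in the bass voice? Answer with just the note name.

V in F minor has root C; the chord is C-E-G-Bb.
The figure 65 means first inversion — the third is in the bass.

E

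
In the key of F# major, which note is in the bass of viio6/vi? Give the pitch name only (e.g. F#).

E#

The applied chord viio6/vi is rooted on C##: C##-E#-G#.
The figure 6 means first inversion — the third is in the bass.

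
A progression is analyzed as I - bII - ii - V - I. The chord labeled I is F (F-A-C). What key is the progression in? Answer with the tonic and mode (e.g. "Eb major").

F major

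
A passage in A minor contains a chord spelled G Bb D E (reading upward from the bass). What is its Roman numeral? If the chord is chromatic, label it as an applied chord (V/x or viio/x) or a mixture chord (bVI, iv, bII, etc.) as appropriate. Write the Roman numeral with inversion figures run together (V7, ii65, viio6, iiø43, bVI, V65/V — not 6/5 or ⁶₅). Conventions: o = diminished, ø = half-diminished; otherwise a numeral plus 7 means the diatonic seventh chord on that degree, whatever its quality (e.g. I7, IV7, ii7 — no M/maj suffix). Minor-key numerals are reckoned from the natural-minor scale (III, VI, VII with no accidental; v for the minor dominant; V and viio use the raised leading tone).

viiø65/VI

The pitches E-G-Bb-D form a half-diminished seventh chord rooted on E.
E sits a half step below F (VI in A minor); a diminished chord there is the applied leading-tone chord of VI.
With G in the bass the chord is in first inversion, so the figured bass is 65.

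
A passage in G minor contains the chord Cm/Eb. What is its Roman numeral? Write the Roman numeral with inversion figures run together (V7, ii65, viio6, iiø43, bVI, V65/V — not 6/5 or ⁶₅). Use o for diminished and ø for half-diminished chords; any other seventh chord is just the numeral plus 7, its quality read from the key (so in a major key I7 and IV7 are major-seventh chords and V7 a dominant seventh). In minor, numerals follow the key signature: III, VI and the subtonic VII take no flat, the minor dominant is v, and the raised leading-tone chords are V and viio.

Stacked in thirds the chord is C-Eb-G: a minor triad on C.
C is scale degree 4 in G minor, and a minor triad on that degree is written iv.
With Eb in the bass the chord is in first inversion, so the figured bass is 6.

iv6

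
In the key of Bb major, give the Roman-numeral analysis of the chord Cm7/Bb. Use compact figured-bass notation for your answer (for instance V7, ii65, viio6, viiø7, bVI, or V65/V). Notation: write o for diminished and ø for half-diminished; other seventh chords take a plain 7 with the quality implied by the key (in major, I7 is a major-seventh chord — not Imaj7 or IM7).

ii42

The pitches C-Eb-G-Bb form a minor seventh chord rooted on C.
In Bb major, C is the supertonic; the diatonic minor seventh chord there is ii7.
With Bb in the bass the chord is in third inversion, so the figured bass is 42.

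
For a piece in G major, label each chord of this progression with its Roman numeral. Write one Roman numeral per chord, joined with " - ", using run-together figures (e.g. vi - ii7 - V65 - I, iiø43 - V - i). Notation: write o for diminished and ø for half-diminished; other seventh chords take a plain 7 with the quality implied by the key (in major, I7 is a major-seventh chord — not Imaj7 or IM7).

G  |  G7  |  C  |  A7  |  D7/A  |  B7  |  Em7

I - V7/IV - IV - V7/V - V43 - V7/vi - vi7

G has root G, degree 1 in G major, so I.
G7: a dominant seventh chord on G, the applied dominant of IV → V7/IV.
C has root C, degree 4 in G major, so IV.
A7 is the secondary dominant of V (dominant seventh chord on A): V7/V.
D7/A has root D, degree 5 in G major, so V43.
B7 is the secondary dominant of vi (dominant seventh chord on B): V7/vi.
Em7: root E is the submediant; minor seventh chord there is vi7.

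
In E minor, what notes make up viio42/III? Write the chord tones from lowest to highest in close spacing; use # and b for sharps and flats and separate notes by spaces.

The slash marks an applied leading-tone chord: viio of III. In E minor, III is G, so the leading tone to it is F#, a half step below.
Building a fully diminished seventh chord on F# gives F#-A-C-Eb.
With the 42 figure the chord is in third inversion; from the bass Eb upward in close position it reads Eb-F#-A-C.

Eb F# A C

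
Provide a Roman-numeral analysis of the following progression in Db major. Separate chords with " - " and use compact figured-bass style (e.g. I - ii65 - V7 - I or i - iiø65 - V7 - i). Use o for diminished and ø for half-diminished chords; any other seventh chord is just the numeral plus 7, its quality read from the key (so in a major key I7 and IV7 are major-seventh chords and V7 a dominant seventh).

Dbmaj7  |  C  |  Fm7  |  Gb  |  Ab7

Dbmaj7: root Db is the tonic; major seventh chord there is I7.
C is the secondary dominant of iii (major triad on C): V/iii.
Fm7: root F is the mediant; minor seventh chord there is iii7.
Gb has root Gb, degree 4 in Db major, so IV.
Ab7: root Ab is the dominant; dominant seventh chord there is V7.

I7 - V/iii - iii7 - IV - V7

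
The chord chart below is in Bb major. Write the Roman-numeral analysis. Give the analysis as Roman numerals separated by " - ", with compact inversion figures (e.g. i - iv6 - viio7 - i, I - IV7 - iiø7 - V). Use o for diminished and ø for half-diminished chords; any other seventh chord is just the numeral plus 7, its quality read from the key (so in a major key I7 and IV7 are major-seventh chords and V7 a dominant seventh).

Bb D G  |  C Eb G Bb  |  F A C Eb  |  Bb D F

vi6 - ii7 - V7 - I

Bb-D-G: root G is the submediant; minor triad there is vi6.
C-Eb-G-Bb: root C is the supertonic; minor seventh chord there is ii7.
F-A-C-Eb: dominant seventh chord on F = scale degree 5 → V7.
Bb-D-F: root Bb is the tonic; major triad there is I.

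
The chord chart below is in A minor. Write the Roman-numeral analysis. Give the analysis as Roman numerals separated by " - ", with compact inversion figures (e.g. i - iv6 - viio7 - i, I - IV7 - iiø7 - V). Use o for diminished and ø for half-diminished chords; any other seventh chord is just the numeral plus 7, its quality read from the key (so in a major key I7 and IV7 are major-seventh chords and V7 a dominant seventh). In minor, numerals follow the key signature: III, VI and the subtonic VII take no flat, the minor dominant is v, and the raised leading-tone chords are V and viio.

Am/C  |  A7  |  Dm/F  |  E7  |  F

Am/C has root A, degree 1 in A minor, so i6.
A7: chromatic; A is V of iv, so V7/iv.
Dm/F: root D is the subdominant; minor triad there is iv6.
E7 has root E, degree 5 in A minor, so V7.
F has root F, degree 6 in A minor, so VI.

i6 - V7/iv - iv6 - V7 - VI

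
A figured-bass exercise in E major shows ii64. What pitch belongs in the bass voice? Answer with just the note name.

C#

ii in E major has root F#; the chord is F#-A-C#.
The figure 64 means second inversion — the fifth is in the bass.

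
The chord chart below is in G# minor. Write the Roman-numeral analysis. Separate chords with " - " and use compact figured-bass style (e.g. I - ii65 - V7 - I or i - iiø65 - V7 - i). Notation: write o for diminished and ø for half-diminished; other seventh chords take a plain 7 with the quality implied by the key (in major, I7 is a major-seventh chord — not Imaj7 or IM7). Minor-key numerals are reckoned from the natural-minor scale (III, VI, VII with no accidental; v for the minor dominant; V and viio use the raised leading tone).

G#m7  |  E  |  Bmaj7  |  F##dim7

G#m7 has root G#, degree 1 in G# minor, so i7.
E: root E is the submediant; major triad there is VI.
Bmaj7: major seventh chord on B = scale degree 3 → III7.
F##dim7: fully diminished seventh chord on F## = scale degree 7 → viio7.

i7 - VI - III7 - viio7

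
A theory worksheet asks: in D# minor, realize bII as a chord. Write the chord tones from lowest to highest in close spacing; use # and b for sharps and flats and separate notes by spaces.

bII is the Neapolitan chord — a major triad on the lowered second degree. In D# minor that root is E.
So the chord is E-G#-B, a major triad.

E G# B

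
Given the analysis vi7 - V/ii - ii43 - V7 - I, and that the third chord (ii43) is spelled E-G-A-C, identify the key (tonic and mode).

The chord Am7/E is a minor seventh chord rooted on A; its label is ii43.
Counting down one scale step from A places the tonic on G; a minor seventh chord on degree 2 is diatonic only in major.

G major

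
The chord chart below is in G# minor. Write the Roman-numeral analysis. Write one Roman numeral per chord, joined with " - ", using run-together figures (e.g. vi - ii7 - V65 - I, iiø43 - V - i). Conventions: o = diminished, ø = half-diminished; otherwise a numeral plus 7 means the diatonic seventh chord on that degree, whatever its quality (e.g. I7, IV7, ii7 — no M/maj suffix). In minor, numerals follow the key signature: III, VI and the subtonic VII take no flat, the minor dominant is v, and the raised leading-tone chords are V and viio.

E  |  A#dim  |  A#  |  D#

E has root E, degree 6 in G# minor, so VI.
A#dim: root A# is the supertonic; diminished triad there is iio.
A#: chromatic; A# is V of V, so V/V.
D#: major triad on D# = scale degree 5 → V.

VI - iio - V/V - V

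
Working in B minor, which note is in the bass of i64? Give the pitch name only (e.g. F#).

F#

i in B minor has root B; the chord is B-D-F#.
The figure 64 means second inversion — the fifth is in the bass.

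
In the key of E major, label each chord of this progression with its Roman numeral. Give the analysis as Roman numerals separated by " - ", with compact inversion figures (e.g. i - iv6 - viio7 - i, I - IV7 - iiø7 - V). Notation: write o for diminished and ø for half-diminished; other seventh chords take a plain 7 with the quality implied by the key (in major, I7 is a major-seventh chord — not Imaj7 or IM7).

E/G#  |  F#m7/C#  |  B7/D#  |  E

I6 - ii43 - V65 - I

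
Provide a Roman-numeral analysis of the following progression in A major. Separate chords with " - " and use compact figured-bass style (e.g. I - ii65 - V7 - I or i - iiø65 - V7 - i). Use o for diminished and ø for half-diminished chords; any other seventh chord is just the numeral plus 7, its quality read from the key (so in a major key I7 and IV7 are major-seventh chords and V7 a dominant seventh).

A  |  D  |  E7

I - IV - V7

A: major triad on A = scale degree 1 → I.
D has root D, degree 4 in A major, so IV.
E7: root E is the dominant; dominant seventh chord there is V7.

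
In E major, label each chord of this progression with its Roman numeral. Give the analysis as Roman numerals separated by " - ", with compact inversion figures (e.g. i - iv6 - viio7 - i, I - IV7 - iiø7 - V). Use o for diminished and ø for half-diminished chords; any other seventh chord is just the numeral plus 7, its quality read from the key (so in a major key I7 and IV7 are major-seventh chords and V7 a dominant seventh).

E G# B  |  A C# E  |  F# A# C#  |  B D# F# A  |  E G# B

E-G#-B has root E, degree 1 in E major, so I.
A-C#-E has root A, degree 4 in E major, so IV.
F#-A#-C# is the secondary dominant of V (major triad on F#): V/V.
B-D#-F#-A: root B is the dominant; dominant seventh chord there is V7.
E-G#-B has root E, degree 1 in E major, so I.

I - IV - V/V - V7 - I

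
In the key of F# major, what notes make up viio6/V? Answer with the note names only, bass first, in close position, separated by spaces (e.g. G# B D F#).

D# F# B#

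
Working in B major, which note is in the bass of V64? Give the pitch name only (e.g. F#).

V in B major has root F#; the chord is F#-A#-C#.
The figure 64 means second inversion — the fifth is in the bass.

C#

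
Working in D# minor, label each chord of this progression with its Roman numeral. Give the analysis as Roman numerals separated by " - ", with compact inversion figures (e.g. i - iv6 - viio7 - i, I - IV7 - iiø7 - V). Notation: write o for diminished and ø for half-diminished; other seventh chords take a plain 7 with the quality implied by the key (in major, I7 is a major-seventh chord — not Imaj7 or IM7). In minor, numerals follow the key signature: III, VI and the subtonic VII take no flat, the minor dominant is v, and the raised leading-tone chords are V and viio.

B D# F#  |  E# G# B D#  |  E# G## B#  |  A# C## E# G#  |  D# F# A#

VI - iiø7 - V/V - V7 - i

B-D#-F#: root B is the submediant; major triad there is VI.
E#-G#-B-D# has root E#, degree 2 in D# minor, so iiø7.
E#-G##-B# is the secondary dominant of V (major triad on E#): V/V.
A#-C##-E#-G#: root A# is the dominant; dominant seventh chord there is V7.
D#-F#-A#: root D# is the tonic; minor triad there is i.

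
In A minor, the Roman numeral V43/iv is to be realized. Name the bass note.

E

The applied chord V43/iv is rooted on A: A-C#-E-G.
The figure 43 means second inversion — the fifth is in the bass.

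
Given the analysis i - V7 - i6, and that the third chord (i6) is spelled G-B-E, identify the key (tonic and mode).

The anchor chord is a minor triad on E, labeled i6.
If E is scale degree 1 and the mode makes that degree carry a minor triad, the tonic is E and the mode is minor.

E minor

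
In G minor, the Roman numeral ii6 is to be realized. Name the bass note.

C

ii in G minor has root A; the chord is A-C-E.
The figure 6 means first inversion — the third is in the bass.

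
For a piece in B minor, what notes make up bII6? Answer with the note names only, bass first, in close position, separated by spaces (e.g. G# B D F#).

E G C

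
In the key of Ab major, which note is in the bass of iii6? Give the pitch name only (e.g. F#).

iii in Ab major has root C; the chord is C-Eb-G.
The figure 6 means first inversion — the third is in the bass.

Eb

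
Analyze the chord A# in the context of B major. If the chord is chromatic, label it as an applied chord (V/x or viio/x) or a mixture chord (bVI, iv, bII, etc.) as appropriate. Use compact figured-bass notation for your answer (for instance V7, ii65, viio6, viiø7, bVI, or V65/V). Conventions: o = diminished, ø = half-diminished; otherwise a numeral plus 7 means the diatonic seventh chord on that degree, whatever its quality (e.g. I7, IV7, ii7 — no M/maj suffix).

Stacked in thirds the chord is A#-C##-E#: a major triad on A#.
A# is not a diatonic chord root with this quality in B major, but it lies a perfect fifth above D# (iii), so the chord functions as an applied dominant of iii.

V/iii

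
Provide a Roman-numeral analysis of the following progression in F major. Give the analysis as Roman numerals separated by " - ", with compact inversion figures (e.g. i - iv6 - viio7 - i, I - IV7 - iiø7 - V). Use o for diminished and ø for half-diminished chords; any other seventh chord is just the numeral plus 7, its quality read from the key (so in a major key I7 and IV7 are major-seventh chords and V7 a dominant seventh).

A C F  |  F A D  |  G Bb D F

I6 - vi6 - ii7

A-C-F: root F is the tonic; major triad there is I6.
F-A-D has root D, degree 6 in F major, so vi6.
G-Bb-D-F: root G is the supertonic; minor seventh chord there is ii7.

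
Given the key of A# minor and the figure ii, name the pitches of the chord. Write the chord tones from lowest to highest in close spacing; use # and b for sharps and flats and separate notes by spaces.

Scale degree 2 in A# minor is B#; here the chord built on it is altered to a minor triad. ii is the minor supertonic, borrowed from the parallel major (the Dorian ii).
So the chord is B#-D#-F##, a minor triad.

B# D# F##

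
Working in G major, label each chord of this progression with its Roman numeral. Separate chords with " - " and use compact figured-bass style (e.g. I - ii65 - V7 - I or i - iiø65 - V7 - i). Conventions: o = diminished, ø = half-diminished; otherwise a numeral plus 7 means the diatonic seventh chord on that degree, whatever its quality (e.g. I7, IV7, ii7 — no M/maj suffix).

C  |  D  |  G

IV - V - I

C: root C is the subdominant; major triad there is IV.
D has root D, degree 5 in G major, so V.
G: major triad on G = scale degree 1 → I.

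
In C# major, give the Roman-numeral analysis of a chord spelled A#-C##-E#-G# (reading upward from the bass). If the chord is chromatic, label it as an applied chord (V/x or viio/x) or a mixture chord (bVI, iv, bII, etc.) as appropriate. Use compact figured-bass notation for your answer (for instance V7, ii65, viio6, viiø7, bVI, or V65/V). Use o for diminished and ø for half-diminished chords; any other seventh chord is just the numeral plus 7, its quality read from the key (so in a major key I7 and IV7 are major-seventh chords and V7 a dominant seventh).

V7/ii

Stacked in thirds the chord is A#-C##-E#-G#: a dominant seventh chord on A#.
A# is not a diatonic chord root with this quality in C# major, but it lies a perfect fifth above D# (ii), so the chord functions as an applied dominant of ii.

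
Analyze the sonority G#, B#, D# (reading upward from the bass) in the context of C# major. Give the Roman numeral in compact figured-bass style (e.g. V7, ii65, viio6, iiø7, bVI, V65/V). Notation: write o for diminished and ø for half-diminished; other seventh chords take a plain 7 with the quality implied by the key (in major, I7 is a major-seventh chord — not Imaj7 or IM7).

Stacked in thirds the chord is G#-B#-D#: a major triad on G#.
G# is scale degree 5 in C# major, and a major triad on that degree is written V.

V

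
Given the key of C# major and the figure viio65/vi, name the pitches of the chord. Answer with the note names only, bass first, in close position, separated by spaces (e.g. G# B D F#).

B# D# F# G##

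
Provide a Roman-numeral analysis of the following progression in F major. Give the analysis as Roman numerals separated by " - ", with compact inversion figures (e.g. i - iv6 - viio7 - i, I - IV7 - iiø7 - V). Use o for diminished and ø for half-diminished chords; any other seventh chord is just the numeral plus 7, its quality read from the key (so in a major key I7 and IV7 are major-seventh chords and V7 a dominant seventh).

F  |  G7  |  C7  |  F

I - V7/V - V7 - I

F has root F, degree 1 in F major, so I.
G7: chromatic; G is V of V, so V7/V.
C7: root C is the dominant; dominant seventh chord there is V7.
F has root F, degree 1 in F major, so I.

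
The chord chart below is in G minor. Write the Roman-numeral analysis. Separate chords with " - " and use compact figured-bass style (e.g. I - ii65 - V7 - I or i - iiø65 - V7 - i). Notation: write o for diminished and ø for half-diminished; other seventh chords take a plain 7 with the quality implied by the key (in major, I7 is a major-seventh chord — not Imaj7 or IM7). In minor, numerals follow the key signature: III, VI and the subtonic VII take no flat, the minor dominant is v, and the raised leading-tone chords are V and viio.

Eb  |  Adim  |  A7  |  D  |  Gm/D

VI - iio - V7/V - V - i64

Eb: root Eb is the submediant; major triad there is VI.
Adim has root A, degree 2 in G minor, so iio.
A7: chromatic; A is V of V, so V7/V.
D has root D, degree 5 in G minor, so V.
Gm/D: minor triad on G = scale degree 1 → i64.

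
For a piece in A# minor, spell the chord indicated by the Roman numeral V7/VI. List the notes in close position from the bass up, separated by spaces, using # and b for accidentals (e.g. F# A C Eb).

C# E# G# B

The slash means an applied dominant: we want the dominant of VI. In A# minor, VI is F# major, and its dominant is built on C#.
Building a dominant seventh chord on C# gives C#-E#-G#-B.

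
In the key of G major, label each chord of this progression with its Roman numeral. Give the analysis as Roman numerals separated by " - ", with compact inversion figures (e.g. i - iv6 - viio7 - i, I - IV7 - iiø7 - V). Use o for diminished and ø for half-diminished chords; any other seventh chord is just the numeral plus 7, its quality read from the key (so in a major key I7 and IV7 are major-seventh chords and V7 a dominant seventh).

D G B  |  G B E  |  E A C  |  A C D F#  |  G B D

I64 - vi6 - ii64 - V43 - I

D-G-B has root G, degree 1 in G major, so I64.
G-B-E has root E, degree 6 in G major, so vi6.
E-A-C: root A is the supertonic; minor triad there is ii64.
A-C-D-F#: root D is the dominant; dominant seventh chord there is V43.
G-B-D: major triad on G = scale degree 1 → I.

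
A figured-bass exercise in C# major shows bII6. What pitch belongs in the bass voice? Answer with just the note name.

bII in C# major has root D; the chord is D-F#-A.
The figure 6 means first inversion — the third is in the bass.

F#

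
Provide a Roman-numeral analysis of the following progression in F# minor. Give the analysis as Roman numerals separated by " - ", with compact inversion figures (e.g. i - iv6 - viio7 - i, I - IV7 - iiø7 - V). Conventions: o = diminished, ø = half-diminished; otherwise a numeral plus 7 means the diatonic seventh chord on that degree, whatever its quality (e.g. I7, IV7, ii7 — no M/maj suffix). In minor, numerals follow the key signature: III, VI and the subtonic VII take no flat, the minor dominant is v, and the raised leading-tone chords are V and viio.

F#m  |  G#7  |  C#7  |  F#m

i - V7/V - V7 - i

F#m: root F# is the tonic; minor triad there is i.
G#7: chromatic; G# is V of V, so V7/V.
C#7: root C# is the dominant; dominant seventh chord there is V7.
F#m has root F#, degree 1 in F# minor, so i.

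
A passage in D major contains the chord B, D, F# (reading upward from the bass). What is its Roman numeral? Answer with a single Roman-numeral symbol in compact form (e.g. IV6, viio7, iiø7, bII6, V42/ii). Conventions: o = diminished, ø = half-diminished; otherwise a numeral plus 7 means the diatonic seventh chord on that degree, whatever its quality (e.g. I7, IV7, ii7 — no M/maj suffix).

vi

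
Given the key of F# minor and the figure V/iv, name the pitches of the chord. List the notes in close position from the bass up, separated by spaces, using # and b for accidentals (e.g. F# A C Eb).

F# A# C#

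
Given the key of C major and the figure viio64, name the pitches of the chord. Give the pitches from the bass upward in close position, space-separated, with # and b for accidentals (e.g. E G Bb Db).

The numeral's case and figure indicate a diminished triad. In C major its root, the seventh degree, is B.
That chord is spelled B-D-F.
With the 64 figure the chord is in second inversion; from the bass F upward in close position it reads F-B-D.

F B D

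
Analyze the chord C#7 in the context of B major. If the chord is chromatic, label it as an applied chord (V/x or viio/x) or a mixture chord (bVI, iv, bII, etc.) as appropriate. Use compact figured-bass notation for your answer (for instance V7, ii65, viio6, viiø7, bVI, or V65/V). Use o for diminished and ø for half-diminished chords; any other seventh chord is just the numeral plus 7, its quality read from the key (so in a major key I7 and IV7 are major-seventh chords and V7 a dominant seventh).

V7/V

The pitches C#-E#-G#-B form a dominant seventh chord rooted on C#.
C# is not a diatonic chord root with this quality in B major, but it lies a perfect fifth above F# (V), so the chord functions as an applied dominant of V.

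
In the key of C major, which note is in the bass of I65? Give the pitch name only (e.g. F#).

I in C major has root C; the chord is C-E-G-B.
The figure 65 means first inversion — the third is in the bass.

E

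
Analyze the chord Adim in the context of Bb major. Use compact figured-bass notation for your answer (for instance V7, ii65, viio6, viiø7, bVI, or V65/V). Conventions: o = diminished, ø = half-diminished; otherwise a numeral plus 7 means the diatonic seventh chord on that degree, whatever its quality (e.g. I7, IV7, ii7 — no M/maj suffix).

Stacked in thirds the chord is A-C-Eb: a diminished triad on A.
In Bb major, A is the leading tone; the diatonic diminished triad there is viio.

viio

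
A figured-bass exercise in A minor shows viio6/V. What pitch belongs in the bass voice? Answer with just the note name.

F#

The applied chord viio6/V is rooted on D#: D#-F#-A.
The figure 6 means first inversion — the third is in the bass.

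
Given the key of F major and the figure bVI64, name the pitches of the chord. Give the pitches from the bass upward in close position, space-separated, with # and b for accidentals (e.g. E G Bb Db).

Scale degree 6 in F major is D; lowering it a half step gives Db. bVI64 is a major triad on the lowered sixth degree, borrowed from the parallel minor.
So the chord is Db-F-Ab.
With the 64 figure the chord is in second inversion; from the bass Ab upward in close position it reads Ab-Db-F.

Ab Db F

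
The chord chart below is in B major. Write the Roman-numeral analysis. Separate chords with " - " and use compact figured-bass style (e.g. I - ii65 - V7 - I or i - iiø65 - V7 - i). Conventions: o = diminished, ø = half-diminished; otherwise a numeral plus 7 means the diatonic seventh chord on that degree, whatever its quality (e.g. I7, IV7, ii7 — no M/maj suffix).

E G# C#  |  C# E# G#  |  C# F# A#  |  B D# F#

E-G#-C# has root C#, degree 2 in B major, so ii6.
C#-E#-G#: a major triad on C#, the applied dominant of V → V/V.
C#-F#-A#: root F# is the dominant; major triad there is V64.
B-D#-F#: major triad on B = scale degree 1 → I.

ii6 - V/V - V64 - I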